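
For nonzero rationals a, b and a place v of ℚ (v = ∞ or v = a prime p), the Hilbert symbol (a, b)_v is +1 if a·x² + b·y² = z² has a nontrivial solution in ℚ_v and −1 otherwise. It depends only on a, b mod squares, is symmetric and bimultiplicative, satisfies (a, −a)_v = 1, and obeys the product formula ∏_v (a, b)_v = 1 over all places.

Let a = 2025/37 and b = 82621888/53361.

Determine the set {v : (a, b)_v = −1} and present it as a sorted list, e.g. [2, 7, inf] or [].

(a, b) ≡ (37, 943) mod (ℚ^×)²; places V = {2, 3, 5, 7, 11, 23, 37, 41, ∞}.
(a,b)_5: α=2, u≡3; β=0, v≡3 (mod 5); (3|5)=-1, (3|5)=-1; sign (−1)^0·-1^0·-1^2 = +1.
(a,b)_2: α=0, β=6; u≡5, v≡7 (mod 8); ε(u)ε(v)=0·1, αω(v)=0·0, βω(u)=6·1; sum ≡ 0  ⇒  +1.
(a,b)_∞: sgn(37)=+, sgn(943)=+, so +1.
(a,b)_41: α=0, u≡37; β=1, v≡5 (mod 41); (37|41)=+1, (5|41)=+1; sign (−1)^0·+1^1·+1^0 = +1.
(a,b)_37: α=-1, u≡27; β=2, v≡6 (mod 37); (27|37)=+1, (6|37)=-1; sign (−1)^0·+1^2·-1^-1 = -1.
(a,b)_11: α=0, u≡3; β=-2, v≡8 (mod 11); (3|11)=+1, (8|11)=-1; sign (−1)^0·+1^-2·-1^0 = +1.
(a,b)_7: α=0, u≡1; β=-2, v≡5 (mod 7); (1|7)=+1, (5|7)=-1; sign (−1)^0·+1^-2·-1^0 = +1.
(a,b)_23: α=0, u≡5; β=1, v≡1 (mod 23); (5|23)=-1, (1|23)=+1; sign (−1)^0·-1^1·+1^0 = -1.
(a,b)_3: α=4, u≡1; β=-2, v≡1 (mod 3); (1|3)=+1, (1|3)=+1; sign (−1)^0·+1^-2·+1^4 = +1.
|Ram(37, 943)| = 2, even; anisotropic at {23, 37}.

[23, 37]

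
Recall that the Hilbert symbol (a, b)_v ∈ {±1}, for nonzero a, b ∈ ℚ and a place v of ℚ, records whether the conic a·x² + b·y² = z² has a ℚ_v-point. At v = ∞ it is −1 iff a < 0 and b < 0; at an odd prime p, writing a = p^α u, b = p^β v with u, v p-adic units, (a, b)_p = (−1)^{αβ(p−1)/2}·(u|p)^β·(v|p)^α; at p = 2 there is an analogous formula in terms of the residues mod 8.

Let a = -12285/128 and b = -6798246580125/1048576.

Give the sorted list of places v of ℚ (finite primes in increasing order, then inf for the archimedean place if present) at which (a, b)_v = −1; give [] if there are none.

[3, inf]

(a, b) ≡ (-2730, -5005) mod (ℚ^×)²; places V = {2, 3, 5, 7, 11, 13, ∞}.
(a,b)_13: α=1, u≡11; β=3, v≡2 (mod 13); (11|13)=-1, (2|13)=-1; sign (−1)^0·-1^3·-1^1 = +1.
(a,b)_5: α=1, u≡1; β=3, v≡4 (mod 5); (1|5)=+1, (4|5)=+1; sign (−1)^0·+1^3·+1^1 = +1.
(a,b)_11: α=0, u≡5; β=1, v≡10 (mod 11); (5|11)=+1, (10|11)=-1; sign (−1)^0·+1^1·-1^0 = +1.
(a,b)_7: α=1, u≡1; β=3, v≡5 (mod 7); (1|7)=+1, (5|7)=-1; sign (−1)^1·+1^3·-1^1 = +1.
(a,b)_∞: sgn(-2730)=−, sgn(-5005)=−, so -1.
(a,b)_2: α=-7, β=-20; u≡3, v≡3 (mod 8); ε(u)ε(v)=1·1, αω(v)=-7·1, βω(u)=-20·1; sum ≡ 0  ⇒  +1.
(a,b)_3: α=3, u≡2; β=8, v≡2 (mod 3); (2|3)=-1, (2|3)=-1; sign (−1)^0·-1^8·-1^3 = -1.
Ram(-2730, -5005) = {3, ∞}; no ℚ_3-point on the conic.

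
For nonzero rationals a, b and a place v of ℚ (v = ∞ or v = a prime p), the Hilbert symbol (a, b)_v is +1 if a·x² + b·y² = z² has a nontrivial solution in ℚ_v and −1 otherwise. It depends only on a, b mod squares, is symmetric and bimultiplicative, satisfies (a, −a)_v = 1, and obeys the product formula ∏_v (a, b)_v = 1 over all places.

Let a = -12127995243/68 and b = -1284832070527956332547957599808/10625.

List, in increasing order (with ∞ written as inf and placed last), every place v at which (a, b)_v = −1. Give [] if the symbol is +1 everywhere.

Mod squares: a ≡ -883779, b ≡ -326794281. Check v ∈ {∞, 2, 3, 5, 7, 11, 13, 17, 19, 23, 31, 43}.
v=7: a=7^2·(≡6), b=7^2·(≡5) mod 7; (6|7)=-1, (5|7)=-1; (−1)^{2·2·3}·(-1)^2·(-1)^2 = +1.
v=∞: -883779 < 0 and -326794281 < 0  ⇒  (a,b)_∞ = -1.
v=2: v_2(a)=-2, v_2(b)=6; units ≡ 5, 7 (mod 8); ε·ε+αω+βω = 0·1+-2·0+6·1 ≡ 0  ⇒  (a,b)_2 = +1.
v=23: a=23^2·(≡5), b=23^3·(≡15) mod 23; (5|23)=-1, (15|23)=-1; (−1)^{2·3·11}·(-1)^3·(-1)^2 = -1.
v=19: a=19^0·(≡5), b=19^1·(≡18) mod 19; (5|19)=+1, (18|19)=-1; (−1)^{0·1·9}·(+1)^1·(-1)^0 = +1.
v=17: a=17^-1·(≡9), b=17^-1·(≡16) mod 17; (9|17)=+1, (16|17)=+1; (−1)^{-1·-1·8}·(+1)^-1·(+1)^-1 = +1.
v=5: a=5^0·(≡4), b=5^-4·(≡1) mod 5; (4|5)=+1, (1|5)=+1; (−1)^{0·-4·2}·(+1)^-4·(+1)^0 = +1.
v=11: a=11^0·(≡5), b=11^3·(≡4) mod 11; (5|11)=+1, (4|11)=+1; (−1)^{0·3·5}·(+1)^3·(+1)^0 = +1.
v=3: a=3^3·(≡1), b=3^9·(≡1) mod 3; (1|3)=+1, (1|3)=+1; (−1)^{3·9·1}·(+1)^9·(+1)^3 = -1.
v=13: a=13^1·(≡11), b=13^4·(≡2) mod 13; (11|13)=-1, (2|13)=-1; (−1)^{1·4·6}·(-1)^4·(-1)^1 = -1.
v=31: a=31^1·(≡24), b=31^3·(≡9) mod 31; (24|31)=-1, (9|31)=+1; (−1)^{1·3·15}·(-1)^3·(+1)^1 = +1.
v=43: a=43^1·(≡23), b=43^3·(≡37) mod 43; (23|43)=+1, (37|43)=-1; (−1)^{1·3·21}·(+1)^3·(-1)^1 = +1.
|Ram(-883779, -326794281)| = 4, even; anisotropic at {3, 13, 23, ∞}.

[3, 13, 23, inf]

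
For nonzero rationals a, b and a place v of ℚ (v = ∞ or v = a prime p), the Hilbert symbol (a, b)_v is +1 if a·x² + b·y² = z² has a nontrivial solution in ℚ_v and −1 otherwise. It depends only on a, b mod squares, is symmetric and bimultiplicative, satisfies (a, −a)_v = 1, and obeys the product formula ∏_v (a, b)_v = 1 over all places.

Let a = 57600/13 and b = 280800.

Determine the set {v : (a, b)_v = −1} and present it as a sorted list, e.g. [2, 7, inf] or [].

(a, b) ≡ (13, 78) mod (ℚ^×)²; places V = {2, 3, 5, 13, ∞}.
(a,b)_3: α=2, u≡1; β=3, v≡2 (mod 3); (1|3)=+1, (2|3)=-1; sign (−1)^0·+1^3·-1^2 = +1.
(a,b)_2: α=8, β=5; u≡5, v≡7 (mod 8); ε(u)ε(v)=0·1, αω(v)=8·0, βω(u)=5·1; sum ≡ 1  ⇒  -1.
(a,b)_∞: sgn(13)=+, sgn(78)=+, so +1.
(a,b)_5: α=2, u≡3; β=2, v≡2 (mod 5); (3|5)=-1, (2|5)=-1; sign (−1)^0·-1^2·-1^2 = +1.
(a,b)_13: α=-1, u≡10; β=1, v≡7 (mod 13); (10|13)=+1, (7|13)=-1; sign (−1)^0·+1^1·-1^-1 = -1.
(13, 78 / ℚ) ramifies at {2, 13}: a division algebra.

[2, 13]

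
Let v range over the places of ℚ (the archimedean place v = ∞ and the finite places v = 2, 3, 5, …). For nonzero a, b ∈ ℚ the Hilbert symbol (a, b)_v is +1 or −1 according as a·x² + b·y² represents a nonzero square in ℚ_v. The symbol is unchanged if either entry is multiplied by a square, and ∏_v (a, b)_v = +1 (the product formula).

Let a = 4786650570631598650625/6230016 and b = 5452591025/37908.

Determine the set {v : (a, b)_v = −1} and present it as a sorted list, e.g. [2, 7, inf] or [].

[7, 13, 23, 37, 41, 47]

Mod squares: a ≡ 161, b ≡ 2835347333. Check v ∈ {∞, 2, 3, 5, 7, 13, 19, 23, 37, 41, 47}.
v=3: a=3^-2·(≡2), b=3^-6·(≡2) mod 3; (2|3)=-1, (2|3)=-1; (−1)^{-2·-6·1}·(-1)^-6·(-1)^-2 = +1.
v=41: a=41^2·(≡17), b=41^1·(≡31) mod 41; (17|41)=-1, (31|41)=+1; (−1)^{2·1·20}·(-1)^1·(+1)^2 = -1.
v=37: a=37^2·(≡18), b=37^1·(≡29) mod 37; (18|37)=-1, (29|37)=-1; (−1)^{2·1·18}·(-1)^1·(-1)^2 = -1.
v=2: v_2(a)=-12, v_2(b)=-2; units ≡ 1, 5 (mod 8); ε·ε+αω+βω = 0·0+-12·1+-2·0 ≡ 0  ⇒  (a,b)_2 = +1.
v=47: a=47^2·(≡45), b=47^1·(≡3) mod 47; (45|47)=-1, (3|47)=+1; (−1)^{2·1·23}·(-1)^1·(+1)^2 = -1.
v=∞: 161 > 0 and 2835347333 > 0  ⇒  (a,b)_∞ = +1.
v=19: a=19^2·(≡17), b=19^1·(≡8) mod 19; (17|19)=+1, (8|19)=-1; (−1)^{2·1·9}·(+1)^1·(-1)^2 = +1.
v=7: a=7^3·(≡1), b=7^1·(≡2) mod 7; (1|7)=+1, (2|7)=+1; (−1)^{3·1·3}·(+1)^1·(+1)^3 = -1.
v=5: a=5^4·(≡1), b=5^2·(≡2) mod 5; (1|5)=+1, (2|5)=-1; (−1)^{4·2·2}·(+1)^2·(-1)^4 = +1.
v=13: a=13^-2·(≡8), b=13^-1·(≡6) mod 13; (8|13)=-1, (6|13)=-1; (−1)^{-2·-1·6}·(-1)^-1·(-1)^-2 = -1.
v=23: a=23^3·(≡17), b=23^1·(≡14) mod 23; (17|23)=-1, (14|23)=-1; (−1)^{3·1·11}·(-1)^1·(-1)^3 = -1.
Ram(161, 2835347333) = {7, 13, 23, 37, 41, 47}; no ℚ_7-point on the conic.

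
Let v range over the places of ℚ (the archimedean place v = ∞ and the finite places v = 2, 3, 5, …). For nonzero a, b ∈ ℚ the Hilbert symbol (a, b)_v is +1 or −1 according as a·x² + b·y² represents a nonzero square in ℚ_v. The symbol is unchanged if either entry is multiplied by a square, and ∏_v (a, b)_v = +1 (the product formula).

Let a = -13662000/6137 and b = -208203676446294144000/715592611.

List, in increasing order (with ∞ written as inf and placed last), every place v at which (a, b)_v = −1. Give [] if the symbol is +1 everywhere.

[17, inf]

(a, b) ≡ (-64515, -504735) mod (ℚ^×)²; places V = {2, 3, 5, 7, 11, 17, 19, 23, ∞}.
(a,b)_7: α=0, u≡1; β=1, v≡2 (mod 7); (1|7)=+1, (2|7)=+1; sign (−1)^0·+1^1·+1^0 = +1.
(a,b)_2: α=4, β=10; u≡5, v≡1 (mod 8); ε(u)ε(v)=0·0, αω(v)=4·0, βω(u)=10·1; sum ≡ 0  ⇒  +1.
(a,b)_3: α=3, u≡2; β=15, v≡1 (mod 3); (2|3)=-1, (1|3)=+1; sign (−1)^1·-1^15·+1^3 = +1.
(a,b)_17: α=-1, u≡4; β=-2, v≡14 (mod 17); (4|17)=+1, (14|17)=-1; sign (−1)^0·+1^-2·-1^-1 = -1.
(a,b)_∞: sgn(-64515)=−, sgn(-504735)=−, so -1.
(a,b)_11: α=1, u≡1; β=3, v≡2 (mod 11); (1|11)=+1, (2|11)=-1; sign (−1)^1·+1^3·-1^1 = +1.
(a,b)_19: α=-2, u≡6; β=-5, v≡4 (mod 19); (6|19)=+1, (4|19)=+1; sign (−1)^0·+1^-5·+1^-2 = +1.
(a,b)_23: α=1, u≡12; β=3, v≡22 (mod 23); (12|23)=+1, (22|23)=-1; sign (−1)^1·+1^3·-1^1 = +1.
(a,b)_5: α=3, u≡2; β=3, v≡3 (mod 5); (2|5)=-1, (3|5)=-1; sign (−1)^0·-1^3·-1^3 = +1.
Ram(-64515, -504735) = {17, ∞}; no ℚ_17-point on the conic.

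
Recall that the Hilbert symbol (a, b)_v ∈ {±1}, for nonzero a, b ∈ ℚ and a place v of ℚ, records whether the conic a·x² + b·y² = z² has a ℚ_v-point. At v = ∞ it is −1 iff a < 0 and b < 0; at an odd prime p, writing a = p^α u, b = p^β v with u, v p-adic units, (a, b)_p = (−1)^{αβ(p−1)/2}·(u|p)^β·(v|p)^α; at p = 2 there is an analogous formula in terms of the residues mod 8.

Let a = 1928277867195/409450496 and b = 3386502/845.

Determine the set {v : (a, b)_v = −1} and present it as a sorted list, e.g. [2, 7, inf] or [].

Mod squares: a ≡ 2170, b ≡ 6510. Check v ∈ {∞, 2, 3, 5, 7, 13, 17, 31}.
v=3: a=3^16·(≡1), b=3^3·(≡1) mod 3; (1|3)=+1, (1|3)=+1; (−1)^{16·3·1}·(+1)^3·(+1)^16 = +1.
v=7: a=7^-1·(≡2), b=7^1·(≡6) mod 7; (2|7)=+1, (6|7)=-1; (−1)^{-1·1·3}·(+1)^1·(-1)^-1 = +1.
v=31: a=31^1·(≡10), b=31^1·(≡23) mod 31; (10|31)=+1, (23|31)=-1; (−1)^{1·1·15}·(+1)^1·(-1)^1 = +1.
v=17: a=17^2·(≡14), b=17^2·(≡16) mod 17; (14|17)=-1, (16|17)=+1; (−1)^{2·2·8}·(-1)^2·(+1)^2 = +1.
v=∞: 2170 > 0 and 6510 > 0  ⇒  (a,b)_∞ = +1.
v=2: v_2(a)=-11, v_2(b)=1; units ≡ 5, 7 (mod 8); ε·ε+αω+βω = 0·1+-11·0+1·1 ≡ 1  ⇒  (a,b)_2 = -1.
v=5: a=5^1·(≡4), b=5^-1·(≡3) mod 5; (4|5)=+1, (3|5)=-1; (−1)^{1·-1·2}·(+1)^-1·(-1)^1 = -1.
v=13: a=13^-4·(≡3), b=13^-2·(≡3) mod 13; (3|13)=+1, (3|13)=+1; (−1)^{-4·-2·6}·(+1)^-2·(+1)^-4 = +1.
|Ram(2170, 6510)| = 2, even; anisotropic at {2, 5}.

[2, 5]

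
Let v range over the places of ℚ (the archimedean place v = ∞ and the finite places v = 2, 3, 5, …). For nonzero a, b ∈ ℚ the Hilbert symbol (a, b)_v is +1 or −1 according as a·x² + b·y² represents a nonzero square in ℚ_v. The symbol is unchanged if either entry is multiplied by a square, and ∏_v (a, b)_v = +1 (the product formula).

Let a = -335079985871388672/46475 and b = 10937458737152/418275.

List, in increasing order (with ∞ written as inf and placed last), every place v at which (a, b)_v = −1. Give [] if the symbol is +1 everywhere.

[23, 53]

Mod squares: a ≡ -23903, b ≡ 20341453. Check v ∈ {∞, 2, 3, 5, 11, 13, 19, 23, 37, 41, 53}.
v=2: v_2(a)=16, v_2(b)=14; units ≡ 1, 5 (mod 8); ε·ε+αω+βω = 0·0+16·1+14·0 ≡ 0  ⇒  (a,b)_2 = +1.
v=23: a=23^2·(≡17), b=23^1·(≡15) mod 23; (17|23)=-1, (15|23)=-1; (−1)^{2·1·11}·(-1)^1·(-1)^2 = -1.
v=5: a=5^-2·(≡2), b=5^-2·(≡2) mod 5; (2|5)=-1, (2|5)=-1; (−1)^{-2·-2·2}·(-1)^-2·(-1)^-2 = +1.
v=19: a=19^2·(≡14), b=19^2·(≡13) mod 19; (14|19)=-1, (13|19)=-1; (−1)^{2·2·9}·(-1)^2·(-1)^2 = +1.
v=41: a=41^1·(≡33), b=41^1·(≡33) mod 41; (33|41)=+1, (33|41)=+1; (−1)^{1·1·20}·(+1)^1·(+1)^1 = +1.
v=37: a=37^2·(≡21), b=37^1·(≡6) mod 37; (21|37)=+1, (6|37)=-1; (−1)^{2·1·18}·(+1)^1·(-1)^2 = +1.
v=3: a=3^2·(≡1), b=3^-2·(≡1) mod 3; (1|3)=+1, (1|3)=+1; (−1)^{2·-2·1}·(+1)^-2·(+1)^2 = +1.
v=13: a=13^-2·(≡4), b=13^-2·(≡5) mod 13; (4|13)=+1, (5|13)=-1; (−1)^{-2·-2·6}·(+1)^-2·(-1)^-2 = +1.
v=11: a=11^-1·(≡9), b=11^-1·(≡10) mod 11; (9|11)=+1, (10|11)=-1; (−1)^{-1·-1·5}·(+1)^-1·(-1)^-1 = +1.
v=53: a=53^1·(≡45), b=53^1·(≡24) mod 53; (45|53)=-1, (24|53)=+1; (−1)^{1·1·26}·(-1)^1·(+1)^1 = -1.
v=∞: -23903 < 0 and 20341453 > 0  ⇒  (a,b)_∞ = +1.
Ram(-23903, 20341453) = {23, 53}; no ℚ_23-point on the conic.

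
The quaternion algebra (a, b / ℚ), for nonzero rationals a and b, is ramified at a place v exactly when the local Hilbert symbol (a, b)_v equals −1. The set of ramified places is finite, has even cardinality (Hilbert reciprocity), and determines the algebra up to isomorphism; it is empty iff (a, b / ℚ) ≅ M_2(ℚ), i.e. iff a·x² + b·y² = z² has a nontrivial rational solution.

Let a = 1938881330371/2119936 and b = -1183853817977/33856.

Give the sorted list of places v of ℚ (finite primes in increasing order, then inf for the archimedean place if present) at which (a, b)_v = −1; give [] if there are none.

[2, 19]

(a, b) ≡ (19, -17) mod (ℚ^×)²; places V = {2, 7, 13, 17, 19, 23, 43, ∞}.
(a,b)_7: α=-2, u≡5; β=0, v≡4 (mod 7); (5|7)=-1, (4|7)=+1; sign (−1)^0·-1^0·+1^-2 = +1.
(a,b)_19: α=3, u≡9; β=4, v≡14 (mod 19); (9|19)=+1, (14|19)=-1; sign (−1)^0·+1^4·-1^3 = -1.
(a,b)_2: α=-8, β=-6; u≡3, v≡7 (mod 8); ε(u)ε(v)=1·1, αω(v)=-8·0, βω(u)=-6·1; sum ≡ 1  ⇒  -1.
(a,b)_23: α=2, u≡11; β=-2, v≡2 (mod 23); (11|23)=-1, (2|23)=+1; sign (−1)^0·-1^-2·+1^2 = +1.
(a,b)_17: α=2, u≡2; β=3, v≡9 (mod 17); (2|17)=+1, (9|17)=+1; sign (−1)^0·+1^3·+1^2 = +1.
(a,b)_43: α=2, u≡5; β=2, v≡26 (mod 43); (5|43)=-1, (26|43)=-1; sign (−1)^0·-1^2·-1^2 = +1.
(a,b)_13: α=-2, u≡2; β=0, v≡10 (mod 13); (2|13)=-1, (10|13)=+1; sign (−1)^0·-1^0·+1^-2 = +1.
(a,b)_∞: sgn(19)=+, sgn(-17)=−, so +1.
|Ram(19, -17)| = 2, even; anisotropic at {2, 19}.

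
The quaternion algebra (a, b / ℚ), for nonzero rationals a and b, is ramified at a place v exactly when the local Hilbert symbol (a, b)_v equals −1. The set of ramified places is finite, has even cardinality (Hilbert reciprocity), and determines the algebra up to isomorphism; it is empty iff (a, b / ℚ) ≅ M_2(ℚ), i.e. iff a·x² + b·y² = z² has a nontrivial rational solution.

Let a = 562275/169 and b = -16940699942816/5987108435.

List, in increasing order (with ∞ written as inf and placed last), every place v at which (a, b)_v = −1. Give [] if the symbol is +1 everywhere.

[2, 3]

(a, b) ≡ (51, -910) mod (ℚ^×)²; places V = {2, 3, 5, 7, 11, 13, 17, 19, 29, 41, 43, ∞}.
(a,b)_7: α=2, u≡2; β=-1, v≡5 (mod 7); (2|7)=+1, (5|7)=-1; sign (−1)^0·+1^-1·-1^2 = +1.
(a,b)_19: α=0, u≡15; β=4, v≡18 (mod 19); (15|19)=-1, (18|19)=-1; sign (−1)^0·-1^4·-1^0 = +1.
(a,b)_29: α=0, u≡7; β=-2, v≡19 (mod 29); (7|29)=+1, (19|29)=-1; sign (−1)^0·+1^-2·-1^0 = +1.
(a,b)_∞: sgn(51)=+, sgn(-910)=−, so +1.
(a,b)_2: α=0, β=5; u≡3, v≡1 (mod 8); ε(u)ε(v)=1·0, αω(v)=0·0, βω(u)=5·1; sum ≡ 1  ⇒  -1.
(a,b)_43: α=0, u≡12; β=2, v≡11 (mod 43); (12|43)=-1, (11|43)=+1; sign (−1)^0·-1^2·+1^0 = +1.
(a,b)_17: α=1, u≡7; β=0, v≡16 (mod 17); (7|17)=-1, (16|17)=+1; sign (−1)^0·-1^0·+1^1 = +1.
(a,b)_41: α=0, u≡33; β=-2, v≡32 (mod 41); (33|41)=+1, (32|41)=+1; sign (−1)^0·+1^-2·+1^0 = +1.
(a,b)_13: α=-2, u≡12; β=3, v≡8 (mod 13); (12|13)=+1, (8|13)=-1; sign (−1)^0·+1^3·-1^-2 = +1.
(a,b)_3: α=3, u≡2; β=0, v≡2 (mod 3); (2|3)=-1, (2|3)=-1; sign (−1)^0·-1^0·-1^3 = -1.
(a,b)_11: α=0, u≡8; β=-2, v≡5 (mod 11); (8|11)=-1, (5|11)=+1; sign (−1)^0·-1^-2·+1^0 = +1.
(a,b)_5: α=2, u≡4; β=-1, v≡2 (mod 5); (4|5)=+1, (2|5)=-1; sign (−1)^0·+1^-1·-1^2 = +1.
Ram(51, -910) = {2, 3}; no ℚ_2-point on the conic.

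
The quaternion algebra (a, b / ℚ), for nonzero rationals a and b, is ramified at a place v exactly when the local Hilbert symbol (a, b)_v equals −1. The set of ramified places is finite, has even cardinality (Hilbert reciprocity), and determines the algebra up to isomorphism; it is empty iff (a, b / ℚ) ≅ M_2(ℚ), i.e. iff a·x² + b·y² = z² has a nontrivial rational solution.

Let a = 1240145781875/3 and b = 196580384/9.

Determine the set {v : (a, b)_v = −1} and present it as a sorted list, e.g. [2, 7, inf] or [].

[3, 17]

Mod squares: a ≡ 57057, b ≡ 34034. Check v ∈ {∞, 2, 3, 5, 7, 11, 13, 17, 19}.
v=13: a=13^1·(≡5), b=13^1·(≡8) mod 13; (5|13)=-1, (8|13)=-1; (−1)^{1·1·6}·(-1)^1·(-1)^1 = +1.
v=19: a=19^3·(≡16), b=19^2·(≡11) mod 19; (16|19)=+1, (11|19)=+1; (−1)^{3·2·9}·(+1)^2·(+1)^3 = +1.
v=17: a=17^2·(≡10), b=17^1·(≡15) mod 17; (10|17)=-1, (15|17)=+1; (−1)^{2·1·8}·(-1)^1·(+1)^2 = -1.
v=3: a=3^-1·(≡2), b=3^-2·(≡2) mod 3; (2|3)=-1, (2|3)=-1; (−1)^{-1·-2·1}·(-1)^-2·(-1)^-1 = -1.
v=7: a=7^1·(≡3), b=7^1·(≡2) mod 7; (3|7)=-1, (2|7)=+1; (−1)^{1·1·3}·(-1)^1·(+1)^1 = +1.
v=11: a=11^1·(≡8), b=11^1·(≡4) mod 11; (8|11)=-1, (4|11)=+1; (−1)^{1·1·5}·(-1)^1·(+1)^1 = +1.
v=2: v_2(a)=0, v_2(b)=5; units ≡ 1, 1 (mod 8); ε·ε+αω+βω = 0·0+0·0+5·0 ≡ 0  ⇒  (a,b)_2 = +1.
v=∞: 57057 > 0 and 34034 > 0  ⇒  (a,b)_∞ = +1.
v=5: a=5^4·(≡2), b=5^0·(≡1) mod 5; (2|5)=-1, (1|5)=+1; (−1)^{4·0·2}·(-1)^0·(+1)^4 = +1.
(57057, 34034 / ℚ) ramifies at {3, 17}: a division algebra.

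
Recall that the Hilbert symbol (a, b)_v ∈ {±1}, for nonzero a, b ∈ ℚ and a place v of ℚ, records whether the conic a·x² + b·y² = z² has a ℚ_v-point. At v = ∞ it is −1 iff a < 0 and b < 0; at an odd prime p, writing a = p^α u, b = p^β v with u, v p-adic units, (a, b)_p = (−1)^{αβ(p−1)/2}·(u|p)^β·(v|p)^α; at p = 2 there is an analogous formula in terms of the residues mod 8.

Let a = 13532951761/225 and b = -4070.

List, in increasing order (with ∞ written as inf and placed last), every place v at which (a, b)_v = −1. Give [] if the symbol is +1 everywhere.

[11, 29, 31, 37]

Mod squares: a ≡ 765049, b ≡ -4070. Check v ∈ {∞, 2, 3, 5, 7, 11, 19, 23, 29, 31, 37}.
v=19: a=19^2·(≡12), b=19^0·(≡15) mod 19; (12|19)=-1, (15|19)=-1; (−1)^{2·0·9}·(-1)^0·(-1)^2 = +1.
v=31: a=31^1·(≡11), b=31^0·(≡22) mod 31; (11|31)=-1, (22|31)=-1; (−1)^{1·0·15}·(-1)^0·(-1)^1 = -1.
v=2: v_2(a)=0, v_2(b)=1; units ≡ 1, 5 (mod 8); ε·ε+αω+βω = 0·0+0·1+1·0 ≡ 0  ⇒  (a,b)_2 = +1.
v=11: a=11^0·(≡2), b=11^1·(≡4) mod 11; (2|11)=-1, (4|11)=+1; (−1)^{0·1·5}·(-1)^1·(+1)^0 = -1.
v=23: a=23^1·(≡21), b=23^0·(≡1) mod 23; (21|23)=-1, (1|23)=+1; (−1)^{1·0·11}·(-1)^0·(+1)^1 = +1.
v=∞: 765049 > 0 and -4070 < 0  ⇒  (a,b)_∞ = +1.
v=3: a=3^-2·(≡1), b=3^0·(≡1) mod 3; (1|3)=+1, (1|3)=+1; (−1)^{-2·0·1}·(+1)^0·(+1)^-2 = +1.
v=37: a=37^1·(≡31), b=37^1·(≡1) mod 37; (31|37)=-1, (1|37)=+1; (−1)^{1·1·18}·(-1)^1·(+1)^1 = -1.
v=5: a=5^-2·(≡4), b=5^1·(≡1) mod 5; (4|5)=+1, (1|5)=+1; (−1)^{-2·1·2}·(+1)^1·(+1)^-2 = +1.
v=29: a=29^1·(≡7), b=29^0·(≡19) mod 29; (7|29)=+1, (19|29)=-1; (−1)^{1·0·14}·(+1)^0·(-1)^1 = -1.
v=7: a=7^2·(≡6), b=7^0·(≡4) mod 7; (6|7)=-1, (4|7)=+1; (−1)^{2·0·3}·(-1)^0·(+1)^2 = +1.
Ram(765049, -4070) = {11, 29, 31, 37}; no ℚ_11-point on the conic.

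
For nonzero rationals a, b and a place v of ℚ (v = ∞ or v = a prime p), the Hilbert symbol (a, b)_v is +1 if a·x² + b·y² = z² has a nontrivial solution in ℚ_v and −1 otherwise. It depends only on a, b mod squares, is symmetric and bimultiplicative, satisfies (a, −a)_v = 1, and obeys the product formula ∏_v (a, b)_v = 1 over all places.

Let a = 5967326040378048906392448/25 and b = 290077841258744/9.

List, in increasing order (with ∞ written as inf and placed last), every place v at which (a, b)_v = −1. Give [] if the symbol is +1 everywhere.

[2, 3, 23, 31]

(a, b) ≡ (37758, 15134) mod (ℚ^×)²; places V = {2, 3, 5, 7, 11, 23, 29, 31, 47, ∞}.
(a,b)_11: α=2, u≡8; β=2, v≡4 (mod 11); (8|11)=-1, (4|11)=+1; sign (−1)^0·-1^2·+1^2 = +1.
(a,b)_31: α=3, u≡5; β=2, v≡13 (mod 31); (5|31)=+1, (13|31)=-1; sign (−1)^0·+1^2·-1^3 = -1.
(a,b)_∞: sgn(37758)=+, sgn(15134)=+, so +1.
(a,b)_3: α=3, u≡1; β=-2, v≡2 (mod 3); (1|3)=+1, (2|3)=-1; sign (−1)^0·+1^-2·-1^3 = -1.
(a,b)_2: α=7, β=3; u≡7, v≡7 (mod 8); ε(u)ε(v)=1·1, αω(v)=7·0, βω(u)=3·0; sum ≡ 1  ⇒  -1.
(a,b)_29: α=3, u≡14; β=2, v≡1 (mod 29); (14|29)=-1, (1|29)=+1; sign (−1)^0·-1^2·+1^3 = +1.
(a,b)_23: α=2, u≡10; β=1, v≡11 (mod 23); (10|23)=-1, (11|23)=-1; sign (−1)^0·-1^1·-1^2 = -1.
(a,b)_5: α=-2, u≡3; β=0, v≡1 (mod 5); (3|5)=-1, (1|5)=+1; sign (−1)^0·-1^0·+1^-2 = +1.
(a,b)_47: α=2, u≡28; β=1, v≡15 (mod 47); (28|47)=+1, (15|47)=-1; sign (−1)^0·+1^1·-1^2 = +1.
(a,b)_7: α=5, u≡2; β=3, v≡6 (mod 7); (2|7)=+1, (6|7)=-1; sign (−1)^1·+1^3·-1^5 = +1.
|Ram(37758, 15134)| = 4, even; anisotropic at {2, 3, 23, 31}.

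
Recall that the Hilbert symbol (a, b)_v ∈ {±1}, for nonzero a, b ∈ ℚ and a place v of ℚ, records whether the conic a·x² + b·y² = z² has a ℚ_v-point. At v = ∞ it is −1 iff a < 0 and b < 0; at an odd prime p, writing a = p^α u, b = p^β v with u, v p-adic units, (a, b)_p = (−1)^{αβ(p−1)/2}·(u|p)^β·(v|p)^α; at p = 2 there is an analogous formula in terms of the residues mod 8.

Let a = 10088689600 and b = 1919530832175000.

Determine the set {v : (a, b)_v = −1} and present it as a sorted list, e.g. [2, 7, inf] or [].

(a, b) ≡ (31, 419430) mod (ℚ^×)²; places V = {2, 3, 5, 11, 31, 41, ∞}.
(a,b)_41: α=2, u≡20; β=3, v≡9 (mod 41); (20|41)=+1, (9|41)=+1; sign (−1)^0·+1^3·+1^2 = +1.
(a,b)_2: α=6, β=3; u≡7, v≡3 (mod 8); ε(u)ε(v)=1·1, αω(v)=6·1, βω(u)=3·0; sum ≡ 1  ⇒  -1.
(a,b)_31: α=1, u≡4; β=1, v≡28 (mod 31); (4|31)=+1, (28|31)=+1; sign (−1)^1·+1^1·+1^1 = -1.
(a,b)_5: α=2, u≡4; β=5, v≡1 (mod 5); (4|5)=+1, (1|5)=+1; sign (−1)^0·+1^5·+1^2 = +1.
(a,b)_11: α=2, u≡9; β=3, v≡4 (mod 11); (9|11)=+1, (4|11)=+1; sign (−1)^0·+1^3·+1^2 = +1.
(a,b)_∞: sgn(31)=+, sgn(419430)=+, so +1.
(a,b)_3: α=0, u≡1; β=3, v≡1 (mod 3); (1|3)=+1, (1|3)=+1; sign (−1)^0·+1^3·+1^0 = +1.
(31, 419430 / ℚ) ramifies at {2, 31}: a division algebra.

[2, 31]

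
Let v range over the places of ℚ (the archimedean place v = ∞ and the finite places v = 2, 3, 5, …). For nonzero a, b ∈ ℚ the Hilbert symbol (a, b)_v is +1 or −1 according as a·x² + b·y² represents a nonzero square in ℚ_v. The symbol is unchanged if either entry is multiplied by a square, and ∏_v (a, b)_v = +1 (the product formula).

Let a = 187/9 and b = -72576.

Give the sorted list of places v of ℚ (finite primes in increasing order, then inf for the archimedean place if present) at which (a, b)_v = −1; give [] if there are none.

(a, b) ≡ (187, -14) mod (ℚ^×)²; places V = {2, 3, 7, 11, 17, ∞}.
(a,b)_3: α=-2, u≡1; β=4, v≡1 (mod 3); (1|3)=+1, (1|3)=+1; sign (−1)^0·+1^4·+1^-2 = +1.
(a,b)_11: α=1, u≡8; β=0, v≡2 (mod 11); (8|11)=-1, (2|11)=-1; sign (−1)^0·-1^0·-1^1 = -1.
(a,b)_7: α=0, u≡6; β=1, v≡6 (mod 7); (6|7)=-1, (6|7)=-1; sign (−1)^0·-1^1·-1^0 = -1.
(a,b)_17: α=1, u≡5; β=0, v≡14 (mod 17); (5|17)=-1, (14|17)=-1; sign (−1)^0·-1^0·-1^1 = -1.
(a,b)_∞: sgn(187)=+, sgn(-14)=−, so +1.
(a,b)_2: α=0, β=7; u≡3, v≡1 (mod 8); ε(u)ε(v)=1·0, αω(v)=0·0, βω(u)=7·1; sum ≡ 1  ⇒  -1.
(187, -14 / ℚ) ramifies at {2, 7, 11, 17}: a division algebra.

[2, 7, 11, 17]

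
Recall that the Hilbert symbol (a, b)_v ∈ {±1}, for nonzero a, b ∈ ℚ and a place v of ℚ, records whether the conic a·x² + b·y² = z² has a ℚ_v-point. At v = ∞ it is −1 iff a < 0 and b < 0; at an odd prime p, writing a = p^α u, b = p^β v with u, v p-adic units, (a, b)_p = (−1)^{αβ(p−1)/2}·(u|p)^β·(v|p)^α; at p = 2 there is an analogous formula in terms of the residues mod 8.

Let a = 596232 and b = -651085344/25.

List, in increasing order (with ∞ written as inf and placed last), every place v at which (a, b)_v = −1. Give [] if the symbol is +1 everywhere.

[3, 13]

Mod squares: a ≡ 2, b ≡ -546. Check v ∈ {∞, 2, 3, 5, 7, 13}.
v=7: a=7^2·(≡2), b=7^3·(≡6) mod 7; (2|7)=+1, (6|7)=-1; (−1)^{2·3·3}·(+1)^3·(-1)^2 = +1.
v=2: v_2(a)=3, v_2(b)=5; units ≡ 1, 7 (mod 8); ε·ε+αω+βω = 0·1+3·0+5·0 ≡ 0  ⇒  (a,b)_2 = +1.
v=5: a=5^0·(≡2), b=5^-2·(≡1) mod 5; (2|5)=-1, (1|5)=+1; (−1)^{0·-2·2}·(-1)^-2·(+1)^0 = +1.
v=3: a=3^2·(≡2), b=3^3·(≡1) mod 3; (2|3)=-1, (1|3)=+1; (−1)^{2·3·1}·(-1)^3·(+1)^2 = -1.
v=∞: 2 > 0 and -546 < 0  ⇒  (a,b)_∞ = +1.
v=13: a=13^2·(≡5), b=13^3·(≡4) mod 13; (5|13)=-1, (4|13)=+1; (−1)^{2·3·6}·(-1)^3·(+1)^2 = -1.
|Ram(2, -546)| = 2, even; anisotropic at {3, 13}.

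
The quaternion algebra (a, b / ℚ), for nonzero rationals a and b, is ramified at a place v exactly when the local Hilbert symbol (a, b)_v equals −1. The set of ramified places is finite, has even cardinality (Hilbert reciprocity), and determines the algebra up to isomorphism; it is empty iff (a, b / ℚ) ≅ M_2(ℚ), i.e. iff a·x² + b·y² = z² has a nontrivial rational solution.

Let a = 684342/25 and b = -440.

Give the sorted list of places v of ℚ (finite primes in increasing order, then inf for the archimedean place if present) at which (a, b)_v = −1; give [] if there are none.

[2, 5, 11, 23]

(a, b) ≡ (76038, -110) mod (ℚ^×)²; places V = {2, 3, 5, 11, 19, 23, 29, ∞}.
(a,b)_3: α=3, u≡2; β=0, v≡1 (mod 3); (2|3)=-1, (1|3)=+1; sign (−1)^0·-1^0·+1^3 = +1.
(a,b)_11: α=0, u≡7; β=1, v≡4 (mod 11); (7|11)=-1, (4|11)=+1; sign (−1)^0·-1^1·+1^0 = -1.
(a,b)_19: α=1, u≡18; β=0, v≡16 (mod 19); (18|19)=-1, (16|19)=+1; sign (−1)^0·-1^0·+1^1 = +1.
(a,b)_2: α=1, β=3; u≡3, v≡1 (mod 8); ε(u)ε(v)=1·0, αω(v)=1·0, βω(u)=3·1; sum ≡ 1  ⇒  -1.
(a,b)_23: α=1, u≡19; β=0, v≡20 (mod 23); (19|23)=-1, (20|23)=-1; sign (−1)^0·-1^0·-1^1 = -1.
(a,b)_29: α=1, u≡2; β=0, v≡24 (mod 29); (2|29)=-1, (24|29)=+1; sign (−1)^0·-1^0·+1^1 = +1.
(a,b)_5: α=-2, u≡2; β=1, v≡2 (mod 5); (2|5)=-1, (2|5)=-1; sign (−1)^0·-1^1·-1^-2 = -1.
(a,b)_∞: sgn(76038)=+, sgn(-110)=−, so +1.
Ram(76038, -110) = {2, 5, 11, 23}; no ℚ_2-point on the conic.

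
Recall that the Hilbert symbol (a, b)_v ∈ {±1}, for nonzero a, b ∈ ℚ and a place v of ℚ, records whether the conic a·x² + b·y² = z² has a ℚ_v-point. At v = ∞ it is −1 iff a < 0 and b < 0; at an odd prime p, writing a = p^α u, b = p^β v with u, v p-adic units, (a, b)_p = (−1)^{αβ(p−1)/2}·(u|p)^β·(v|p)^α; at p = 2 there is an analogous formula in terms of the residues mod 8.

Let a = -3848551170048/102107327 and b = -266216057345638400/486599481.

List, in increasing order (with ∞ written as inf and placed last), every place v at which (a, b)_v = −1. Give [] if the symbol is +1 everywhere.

Mod squares: a ≡ -10166, b ≡ -46046. Check v ∈ {∞, 2, 3, 5, 7, 11, 13, 17, 19, 23, 43}.
v=2: v_2(a)=15, v_2(b)=15; units ≡ 5, 1 (mod 8); ε·ε+αω+βω = 0·0+15·0+15·1 ≡ 1  ⇒  (a,b)_2 = -1.
v=11: a=11^0·(≡3), b=11^1·(≡1) mod 11; (3|11)=+1, (1|11)=+1; (−1)^{0·1·5}·(+1)^1·(+1)^0 = +1.
v=5: a=5^0·(≡1), b=5^2·(≡4) mod 5; (1|5)=+1, (4|5)=+1; (−1)^{0·2·2}·(+1)^2·(+1)^0 = +1.
v=7: a=7^-4·(≡5), b=7^1·(≡4) mod 7; (5|7)=-1, (4|7)=+1; (−1)^{-4·1·3}·(-1)^1·(+1)^-4 = -1.
v=3: a=3^12·(≡1), b=3^-6·(≡1) mod 3; (1|3)=+1, (1|3)=+1; (−1)^{12·-6·1}·(+1)^-6·(+1)^12 = +1.
v=43: a=43^-2·(≡23), b=43^-2·(≡28) mod 43; (23|43)=+1, (28|43)=-1; (−1)^{-2·-2·21}·(+1)^-2·(-1)^-2 = +1.
v=23: a=23^-1·(≡13), b=23^1·(≡20) mod 23; (13|23)=+1, (20|23)=-1; (−1)^{-1·1·11}·(+1)^1·(-1)^-1 = +1.
v=17: a=17^1·(≡7), b=17^4·(≡7) mod 17; (7|17)=-1, (7|17)=-1; (−1)^{1·4·8}·(-1)^4·(-1)^1 = -1.
v=∞: -10166 < 0 and -46046 < 0  ⇒  (a,b)_∞ = -1.
v=19: a=19^0·(≡15), b=19^-2·(≡8) mod 19; (15|19)=-1, (8|19)=-1; (−1)^{0·-2·9}·(-1)^-2·(-1)^0 = +1.
v=13: a=13^1·(≡2), b=13^3·(≡2) mod 13; (2|13)=-1, (2|13)=-1; (−1)^{1·3·6}·(-1)^3·(-1)^1 = +1.
|Ram(-10166, -46046)| = 4, even; anisotropic at {2, 7, 17, ∞}.

[2, 7, 17, inf]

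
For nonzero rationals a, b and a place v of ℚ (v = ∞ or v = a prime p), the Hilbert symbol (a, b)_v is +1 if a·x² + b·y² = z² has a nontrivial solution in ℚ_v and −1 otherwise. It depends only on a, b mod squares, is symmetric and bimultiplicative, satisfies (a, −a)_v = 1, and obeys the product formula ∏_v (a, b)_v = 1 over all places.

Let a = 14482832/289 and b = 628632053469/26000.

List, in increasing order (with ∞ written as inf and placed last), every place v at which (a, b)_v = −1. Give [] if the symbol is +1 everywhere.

[5, 13]

(a, b) ≡ (377, 1885) mod (ℚ^×)²; places V = {2, 3, 5, 7, 13, 17, 19, 29, 41, ∞}.
(a,b)_∞: sgn(377)=+, sgn(1885)=+, so +1.
(a,b)_5: α=0, u≡3; β=-3, v≡3 (mod 5); (3|5)=-1, (3|5)=-1; sign (−1)^0·-1^-3·-1^0 = -1.
(a,b)_19: α=0, u≡11; β=2, v≡16 (mod 19); (11|19)=+1, (16|19)=+1; sign (−1)^0·+1^2·+1^0 = +1.
(a,b)_13: α=1, u≡1; β=-1, v≡11 (mod 13); (1|13)=+1, (11|13)=-1; sign (−1)^0·+1^-1·-1^1 = -1.
(a,b)_7: α=4, u≡6; β=2, v≡2 (mod 7); (6|7)=-1, (2|7)=+1; sign (−1)^0·-1^2·+1^4 = +1.
(a,b)_2: α=4, β=-4; u≡1, v≡5 (mod 8); ε(u)ε(v)=0·0, αω(v)=4·1, βω(u)=-4·0; sum ≡ 0  ⇒  +1.
(a,b)_29: α=1, u≡1; β=1, v≡22 (mod 29); (1|29)=+1, (22|29)=+1; sign (−1)^0·+1^1·+1^1 = +1.
(a,b)_3: α=0, u≡2; β=6, v≡1 (mod 3); (2|3)=-1, (1|3)=+1; sign (−1)^0·-1^6·+1^0 = +1.
(a,b)_41: α=0, u≡37; β=2, v≡37 (mod 41); (37|41)=+1, (37|41)=+1; sign (−1)^0·+1^2·+1^0 = +1.
(a,b)_17: α=-2, u≡5; β=0, v≡1 (mod 17); (5|17)=-1, (1|17)=+1; sign (−1)^0·-1^0·+1^-2 = +1.
|Ram(377, 1885)| = 2, even; anisotropic at {5, 13}.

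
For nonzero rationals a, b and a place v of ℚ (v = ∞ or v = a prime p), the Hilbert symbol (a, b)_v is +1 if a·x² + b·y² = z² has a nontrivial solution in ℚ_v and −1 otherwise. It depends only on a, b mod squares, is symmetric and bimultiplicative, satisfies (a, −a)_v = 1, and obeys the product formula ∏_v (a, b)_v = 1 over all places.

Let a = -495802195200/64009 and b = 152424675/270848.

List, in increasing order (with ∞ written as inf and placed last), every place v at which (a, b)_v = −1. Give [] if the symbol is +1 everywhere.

(a, b) ≡ (-53, 806) mod (ℚ^×)²; places V = {2, 3, 5, 11, 13, 23, 31, 41, 53, ∞}.
(a,b)_3: α=2, u≡1; β=2, v≡2 (mod 3); (1|3)=+1, (2|3)=-1; sign (−1)^0·+1^2·-1^2 = +1.
(a,b)_11: α=-2, u≡7; β=0, v≡3 (mod 11); (7|11)=-1, (3|11)=+1; sign (−1)^0·-1^0·+1^-2 = +1.
(a,b)_∞: sgn(-53)=−, sgn(806)=+, so +1.
(a,b)_13: α=2, u≡1; β=1, v≡9 (mod 13); (1|13)=+1, (9|13)=+1; sign (−1)^0·+1^1·+1^2 = +1.
(a,b)_41: α=0, u≡19; β=2, v≡12 (mod 41); (19|41)=-1, (12|41)=-1; sign (−1)^0·-1^2·-1^0 = +1.
(a,b)_53: α=1, u≡37; β=0, v≡42 (mod 53); (37|53)=+1, (42|53)=+1; sign (−1)^0·+1^0·+1^1 = +1.
(a,b)_31: α=2, u≡20; β=1, v≡15 (mod 31); (20|31)=+1, (15|31)=-1; sign (−1)^0·+1^1·-1^2 = +1.
(a,b)_23: α=-2, u≡13; β=-2, v≡3 (mod 23); (13|23)=+1, (3|23)=+1; sign (−1)^0·+1^-2·+1^-2 = +1.
(a,b)_2: α=8, β=-9; u≡3, v≡3 (mod 8); ε(u)ε(v)=1·1, αω(v)=8·1, βω(u)=-9·1; sum ≡ 0  ⇒  +1.
(a,b)_5: α=2, u≡3; β=2, v≡4 (mod 5); (3|5)=-1, (4|5)=+1; sign (−1)^0·-1^2·+1^2 = +1.
Every local symbol is +1, so the conic -53·x² + 806·y² = z² has ℚ_v-points for all v and hence a ℚ-point; (a, b / ℚ) ≅ M_2(ℚ).

[]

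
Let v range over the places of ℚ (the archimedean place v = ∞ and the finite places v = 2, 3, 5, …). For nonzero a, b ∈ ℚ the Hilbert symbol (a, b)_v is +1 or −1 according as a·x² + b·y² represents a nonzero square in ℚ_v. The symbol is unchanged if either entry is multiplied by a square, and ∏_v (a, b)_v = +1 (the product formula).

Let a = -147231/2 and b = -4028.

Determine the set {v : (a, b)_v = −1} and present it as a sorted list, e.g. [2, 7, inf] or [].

[19, inf]

(a, b) ≡ (-32718, -1007) mod (ℚ^×)²; places V = {2, 3, 7, 19, 41, 53, ∞}.
(a,b)_53: α=0, u≡28; β=1, v≡30 (mod 53); (28|53)=+1, (30|53)=-1; sign (−1)^0·+1^1·-1^0 = +1.
(a,b)_7: α=1, u≡1; β=0, v≡4 (mod 7); (1|7)=+1, (4|7)=+1; sign (−1)^0·+1^0·+1^1 = +1.
(a,b)_19: α=1, u≡11; β=1, v≡16 (mod 19); (11|19)=+1, (16|19)=+1; sign (−1)^1·+1^1·+1^1 = -1.
(a,b)_3: α=3, u≡2; β=0, v≡1 (mod 3); (2|3)=-1, (1|3)=+1; sign (−1)^0·-1^0·+1^3 = +1.
(a,b)_∞: sgn(-32718)=−, sgn(-1007)=−, so -1.
(a,b)_41: α=1, u≡29; β=0, v≡31 (mod 41); (29|41)=-1, (31|41)=+1; sign (−1)^0·-1^0·+1^1 = +1.
(a,b)_2: α=-1, β=2; u≡1, v≡1 (mod 8); ε(u)ε(v)=0·0, αω(v)=-1·0, βω(u)=2·0; sum ≡ 0  ⇒  +1.
(-32718, -1007 / ℚ) ramifies at {19, ∞}: a division algebra.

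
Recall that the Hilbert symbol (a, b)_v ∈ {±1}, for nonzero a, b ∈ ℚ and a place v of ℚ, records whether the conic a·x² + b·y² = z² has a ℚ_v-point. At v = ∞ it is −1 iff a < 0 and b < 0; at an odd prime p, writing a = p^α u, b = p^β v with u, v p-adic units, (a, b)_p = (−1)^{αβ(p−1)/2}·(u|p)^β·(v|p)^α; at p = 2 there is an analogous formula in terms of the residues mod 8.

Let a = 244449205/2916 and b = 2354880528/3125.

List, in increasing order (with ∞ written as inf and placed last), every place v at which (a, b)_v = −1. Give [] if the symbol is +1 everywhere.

Mod squares: a ≡ 5005, b ≡ 85085. Check v ∈ {∞, 2, 3, 5, 7, 11, 13, 17, 31}.
v=11: a=11^1·(≡4), b=11^1·(≡6) mod 11; (4|11)=+1, (6|11)=-1; (−1)^{1·1·5}·(+1)^1·(-1)^1 = +1.
v=2: v_2(a)=-2, v_2(b)=4; units ≡ 5, 5 (mod 8); ε·ε+αω+βω = 0·0+-2·1+4·1 ≡ 0  ⇒  (a,b)_2 = +1.
v=13: a=13^3·(≡6), b=13^1·(≡6) mod 13; (6|13)=-1, (6|13)=-1; (−1)^{3·1·6}·(-1)^1·(-1)^3 = +1.
v=3: a=3^-6·(≡1), b=3^2·(≡2) mod 3; (1|3)=+1, (2|3)=-1; (−1)^{-6·2·1}·(+1)^2·(-1)^-6 = +1.
v=7: a=7^1·(≡4), b=7^1·(≡3) mod 7; (4|7)=+1, (3|7)=-1; (−1)^{1·1·3}·(+1)^1·(-1)^1 = +1.
v=5: a=5^1·(≡1), b=5^-5·(≡3) mod 5; (1|5)=+1, (3|5)=-1; (−1)^{1·-5·2}·(+1)^-5·(-1)^1 = -1.
v=17: a=17^2·(≡3), b=17^1·(≡14) mod 17; (3|17)=-1, (14|17)=-1; (−1)^{2·1·8}·(-1)^1·(-1)^2 = -1.
v=∞: 5005 > 0 and 85085 > 0  ⇒  (a,b)_∞ = +1.
v=31: a=31^0·(≡19), b=31^2·(≡17) mod 31; (19|31)=+1, (17|31)=-1; (−1)^{0·2·15}·(+1)^2·(-1)^0 = +1.
|Ram(5005, 85085)| = 2, even; anisotropic at {5, 17}.

[5, 17]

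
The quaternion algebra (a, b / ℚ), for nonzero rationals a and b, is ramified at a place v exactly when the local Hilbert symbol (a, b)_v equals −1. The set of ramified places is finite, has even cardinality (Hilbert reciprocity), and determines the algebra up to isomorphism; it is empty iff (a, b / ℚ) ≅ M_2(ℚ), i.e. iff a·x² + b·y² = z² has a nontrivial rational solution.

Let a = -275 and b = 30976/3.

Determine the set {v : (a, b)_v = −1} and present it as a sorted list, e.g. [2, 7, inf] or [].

Mod squares: a ≡ -11, b ≡ 3. Check v ∈ {∞, 2, 3, 5, 11}.
v=5: a=5^2·(≡4), b=5^0·(≡2) mod 5; (4|5)=+1, (2|5)=-1; (−1)^{2·0·2}·(+1)^0·(-1)^2 = +1.
v=2: v_2(a)=0, v_2(b)=8; units ≡ 5, 3 (mod 8); ε·ε+αω+βω = 0·1+0·1+8·1 ≡ 0  ⇒  (a,b)_2 = +1.
v=3: a=3^0·(≡1), b=3^-1·(≡1) mod 3; (1|3)=+1, (1|3)=+1; (−1)^{0·-1·1}·(+1)^-1·(+1)^0 = +1.
v=11: a=11^1·(≡8), b=11^2·(≡1) mod 11; (8|11)=-1, (1|11)=+1; (−1)^{1·2·5}·(-1)^2·(+1)^1 = +1.
v=∞: -11 < 0 and 3 > 0  ⇒  (a,b)_∞ = +1.
Every local symbol is +1, so the conic -11·x² + 3·y² = z² has ℚ_v-points for all v and hence a ℚ-point; (a, b / ℚ) ≅ M_2(ℚ).

[]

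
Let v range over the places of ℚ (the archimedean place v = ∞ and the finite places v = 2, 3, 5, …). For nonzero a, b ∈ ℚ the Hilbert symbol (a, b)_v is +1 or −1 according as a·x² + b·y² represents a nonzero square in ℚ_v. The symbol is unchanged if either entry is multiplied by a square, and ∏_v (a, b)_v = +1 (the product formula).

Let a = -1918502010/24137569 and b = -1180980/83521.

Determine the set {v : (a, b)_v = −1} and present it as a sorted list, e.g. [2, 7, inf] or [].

[5, inf]

(a, b) ≡ (-10, -5) mod (ℚ^×)²; places V = {2, 3, 5, 17, 19, ∞}.
(a,b)_19: α=2, u≡6; β=0, v≡18 (mod 19); (6|19)=+1, (18|19)=-1; sign (−1)^0·+1^0·-1^2 = +1.
(a,b)_3: α=12, u≡2; β=10, v≡1 (mod 3); (2|3)=-1, (1|3)=+1; sign (−1)^0·-1^10·+1^12 = +1.
(a,b)_17: α=-6, u≡10; β=-4, v≡10 (mod 17); (10|17)=-1, (10|17)=-1; sign (−1)^0·-1^-4·-1^-6 = +1.
(a,b)_5: α=1, u≡2; β=1, v≡4 (mod 5); (2|5)=-1, (4|5)=+1; sign (−1)^0·-1^1·+1^1 = -1.
(a,b)_2: α=1, β=2; u≡3, v≡3 (mod 8); ε(u)ε(v)=1·1, αω(v)=1·1, βω(u)=2·1; sum ≡ 0  ⇒  +1.
(a,b)_∞: sgn(-10)=−, sgn(-5)=−, so -1.
(-10, -5 / ℚ) ramifies at {5, ∞}: a division algebra.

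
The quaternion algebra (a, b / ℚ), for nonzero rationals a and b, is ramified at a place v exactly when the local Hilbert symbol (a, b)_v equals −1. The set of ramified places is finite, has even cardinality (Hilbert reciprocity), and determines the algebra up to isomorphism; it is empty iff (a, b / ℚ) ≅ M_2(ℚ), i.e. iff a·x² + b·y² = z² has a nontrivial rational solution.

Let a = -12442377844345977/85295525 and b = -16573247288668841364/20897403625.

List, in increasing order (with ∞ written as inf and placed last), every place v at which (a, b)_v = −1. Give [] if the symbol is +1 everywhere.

Mod squares: a ≡ -957, b ≡ -177045. Check v ∈ {∞, 2, 3, 5, 7, 11, 19, 29, 31, 37}.
v=5: a=5^-2·(≡3), b=5^-3·(≡4) mod 5; (3|5)=-1, (4|5)=+1; (−1)^{-2·-3·2}·(-1)^-3·(+1)^-2 = -1.
v=37: a=37^2·(≡6), b=37^3·(≡11) mod 37; (6|37)=-1, (11|37)=+1; (−1)^{2·3·18}·(-1)^3·(+1)^2 = -1.
v=31: a=31^2·(≡2), b=31^2·(≡11) mod 31; (2|31)=+1, (11|31)=-1; (−1)^{2·2·15}·(+1)^2·(-1)^2 = +1.
v=2: v_2(a)=0, v_2(b)=2; units ≡ 3, 3 (mod 8); ε·ε+αω+βω = 1·1+0·1+2·1 ≡ 1  ⇒  (a,b)_2 = -1.
v=3: a=3^9·(≡2), b=3^11·(≡1) mod 3; (2|3)=-1, (1|3)=+1; (−1)^{9·11·1}·(-1)^11·(+1)^9 = +1.
v=19: a=19^2·(≡10), b=19^2·(≡9) mod 19; (10|19)=-1, (9|19)=+1; (−1)^{2·2·9}·(-1)^2·(+1)^2 = +1.
v=11: a=11^3·(≡4), b=11^3·(≡5) mod 11; (4|11)=+1, (5|11)=+1; (−1)^{3·3·5}·(+1)^3·(+1)^3 = -1.
v=∞: -957 < 0 and -177045 < 0  ⇒  (a,b)_∞ = -1.
v=29: a=29^-1·(≡25), b=29^-1·(≡14) mod 29; (25|29)=+1, (14|29)=-1; (−1)^{-1·-1·14}·(+1)^-1·(-1)^-1 = -1.
v=7: a=7^-6·(≡1), b=7^-8·(≡6) mod 7; (1|7)=+1, (6|7)=-1; (−1)^{-6·-8·3}·(+1)^-8·(-1)^-6 = +1.
(-957, -177045 / ℚ) ramifies at {2, 5, 11, 29, 37, ∞}: a division algebra.

[2, 5, 11, 29, 37, inf]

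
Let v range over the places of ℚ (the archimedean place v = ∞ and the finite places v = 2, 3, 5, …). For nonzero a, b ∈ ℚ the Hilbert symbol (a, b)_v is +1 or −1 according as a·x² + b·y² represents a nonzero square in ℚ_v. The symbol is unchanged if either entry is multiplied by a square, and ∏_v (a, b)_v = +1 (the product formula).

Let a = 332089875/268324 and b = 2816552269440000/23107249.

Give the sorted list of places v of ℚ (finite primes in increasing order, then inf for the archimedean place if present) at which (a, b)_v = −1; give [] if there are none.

[]

(a, b) ≡ (195, 1) mod (ℚ^×)²; places V = {2, 3, 5, 7, 11, 13, 19, 23, 29, 37, ∞}.
(a,b)_11: α=0, u≡7; β=-2, v≡4 (mod 11); (7|11)=-1, (4|11)=+1; sign (−1)^0·-1^-2·+1^0 = +1.
(a,b)_5: α=3, u≡1; β=4, v≡1 (mod 5); (1|5)=+1, (1|5)=+1; sign (−1)^0·+1^4·+1^3 = +1.
(a,b)_13: α=1, u≡6; β=2, v≡1 (mod 13); (6|13)=-1, (1|13)=+1; sign (−1)^0·-1^2·+1^1 = +1.
(a,b)_∞: sgn(195)=+, sgn(1)=+, so +1.
(a,b)_2: α=-2, β=10; u≡3, v≡1 (mod 8); ε(u)ε(v)=1·0, αω(v)=-2·0, βω(u)=10·1; sum ≡ 0  ⇒  +1.
(a,b)_19: α=0, u≡11; β=-2, v≡9 (mod 19); (11|19)=+1, (9|19)=+1; sign (−1)^0·+1^-2·+1^0 = +1.
(a,b)_3: α=5, u≡2; β=12, v≡1 (mod 3); (2|3)=-1, (1|3)=+1; sign (−1)^0·-1^12·+1^5 = +1.
(a,b)_29: α=2, u≡17; β=0, v≡22 (mod 29); (17|29)=-1, (22|29)=+1; sign (−1)^0·-1^0·+1^2 = +1.
(a,b)_7: α=-2, u≡6; β=2, v≡1 (mod 7); (6|7)=-1, (1|7)=+1; sign (−1)^0·-1^2·+1^-2 = +1.
(a,b)_23: α=0, u≡20; β=-2, v≡13 (mod 23); (20|23)=-1, (13|23)=+1; sign (−1)^0·-1^-2·+1^0 = +1.
(a,b)_37: α=-2, u≡27; β=0, v≡9 (mod 37); (27|37)=+1, (9|37)=+1; sign (−1)^0·+1^0·+1^-2 = +1.
Every local symbol is +1, so the conic 195·x² + 1·y² = z² has ℚ_v-points for all v and hence a ℚ-point; (a, b / ℚ) ≅ M_2(ℚ).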